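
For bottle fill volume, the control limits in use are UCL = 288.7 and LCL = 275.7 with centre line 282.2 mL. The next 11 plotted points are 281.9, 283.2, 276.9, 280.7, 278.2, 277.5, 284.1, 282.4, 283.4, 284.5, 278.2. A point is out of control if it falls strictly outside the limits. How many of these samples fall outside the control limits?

All 11 points lie within [275.7, 288.7].

0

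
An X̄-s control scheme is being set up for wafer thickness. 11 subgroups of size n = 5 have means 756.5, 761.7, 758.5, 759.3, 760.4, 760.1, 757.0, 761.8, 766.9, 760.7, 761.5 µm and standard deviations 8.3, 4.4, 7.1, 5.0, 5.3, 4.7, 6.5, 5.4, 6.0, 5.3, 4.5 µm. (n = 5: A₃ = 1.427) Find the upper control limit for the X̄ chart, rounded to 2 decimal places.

768.51

X̄̄ = (756.5 + 761.7 + 758.5 + 759.3 + 760.4 + 760.1 + 757.0 + 761.8 + 766.9 + 760.7 + 761.5) / 11 = 760.4000
s̄ = (8.3 + 4.4 + 7.1 + 5.0 + 5.3 + 4.7 + 6.5 + 5.4 + 6.0 + 5.3 + 4.5) / 11 = 5.6818
UCL = X̄̄ + A₃·s̄ = 760.4000 + 1.427 × 5.6818 = 768.5080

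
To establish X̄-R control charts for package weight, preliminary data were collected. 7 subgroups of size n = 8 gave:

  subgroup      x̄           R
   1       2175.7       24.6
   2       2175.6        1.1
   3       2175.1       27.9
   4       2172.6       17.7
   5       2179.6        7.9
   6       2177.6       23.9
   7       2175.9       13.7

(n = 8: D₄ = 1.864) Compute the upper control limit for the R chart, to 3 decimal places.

R̄ = (24.6 + 1.1 + 27.9 + 17.7 + 7.9 + 23.9 + 13.7) / 7 = 116.8000 / 7 = 16.6857
UCL_R = D₄·R̄ = 1.864 × 16.6857 = 31.1022

31.102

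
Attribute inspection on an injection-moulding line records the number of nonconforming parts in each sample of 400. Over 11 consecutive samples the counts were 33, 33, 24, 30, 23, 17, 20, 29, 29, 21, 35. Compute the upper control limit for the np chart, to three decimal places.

p̄ = Σdᵢ / (k·n) = 294 / (11 × 400) = 0.06682
UCL = np̄ + 3·√(np̄(1−p̄)) = 26.7273 + 3 × √(26.7273×0.93318) = 26.7273 + 3 × 4.9941 = 41.7097

41.710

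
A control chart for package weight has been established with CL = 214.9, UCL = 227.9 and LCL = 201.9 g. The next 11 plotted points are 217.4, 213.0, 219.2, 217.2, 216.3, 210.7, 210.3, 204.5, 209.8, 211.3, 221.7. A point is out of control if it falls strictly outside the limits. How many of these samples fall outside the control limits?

All 11 points lie within [201.9, 227.9].

0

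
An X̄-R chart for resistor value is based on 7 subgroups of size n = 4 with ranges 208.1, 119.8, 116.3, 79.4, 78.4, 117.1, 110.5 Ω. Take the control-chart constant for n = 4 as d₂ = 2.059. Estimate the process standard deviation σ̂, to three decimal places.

57.559

R̄ = (208.1 + 119.8 + 116.3 + 79.4 + 78.4 + 117.1 + 110.5) / 7 = 118.5143
σ̂ = R̄ / d₂ = 118.5143 / 2.059 = 57.5591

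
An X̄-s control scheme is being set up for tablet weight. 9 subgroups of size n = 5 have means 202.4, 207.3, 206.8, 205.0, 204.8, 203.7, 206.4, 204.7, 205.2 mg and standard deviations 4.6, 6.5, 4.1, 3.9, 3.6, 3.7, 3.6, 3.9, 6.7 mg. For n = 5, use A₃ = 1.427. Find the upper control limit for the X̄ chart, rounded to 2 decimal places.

X̄̄ = (202.4 + 207.3 + 206.8 + 205.0 + 204.8 + 203.7 + 206.4 + 204.7 + 205.2) / 9 = 205.1444
s̄ = (4.6 + 6.5 + 4.1 + 3.9 + 3.6 + 3.7 + 3.6 + 3.9 + 6.7) / 9 = 4.5111
UCL = X̄̄ + A₃·s̄ = 205.1444 + 1.427 × 4.5111 = 211.5818

211.58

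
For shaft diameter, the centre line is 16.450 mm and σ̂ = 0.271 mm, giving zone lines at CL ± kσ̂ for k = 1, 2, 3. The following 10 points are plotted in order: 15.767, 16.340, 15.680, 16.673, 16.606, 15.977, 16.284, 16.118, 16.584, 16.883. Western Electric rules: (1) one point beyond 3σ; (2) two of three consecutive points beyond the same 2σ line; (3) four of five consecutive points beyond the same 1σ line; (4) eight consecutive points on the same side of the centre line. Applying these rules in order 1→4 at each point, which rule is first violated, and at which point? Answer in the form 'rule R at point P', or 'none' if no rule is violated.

Zone of each point (C = within 1σ̂, B = 1σ̂–2σ̂, A = 2σ̂–3σ̂, * = beyond 3σ̂; sign = side of CL): 1:-A, 2:-C, 3:-A, 4:+C, 5:+C, 6:-B, 7:-C, 8:-B, 9:+C, 10:+B
Rule 2 (two of three consecutive points beyond the same 2σ limit) is satisfied at point 3.

rule 2 at point 3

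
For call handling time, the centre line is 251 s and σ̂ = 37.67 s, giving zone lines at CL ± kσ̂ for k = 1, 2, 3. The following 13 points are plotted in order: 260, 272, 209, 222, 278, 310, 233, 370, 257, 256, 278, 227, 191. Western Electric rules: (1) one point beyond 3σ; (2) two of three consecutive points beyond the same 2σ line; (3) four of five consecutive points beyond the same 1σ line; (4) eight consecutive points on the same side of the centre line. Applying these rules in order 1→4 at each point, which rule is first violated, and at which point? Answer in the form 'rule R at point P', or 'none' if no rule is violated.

rule 1 at point 8

Zone of each point (C = within 1σ̂, B = 1σ̂–2σ̂, A = 2σ̂–3σ̂, * = beyond 3σ̂; sign = side of CL): 1:+C, 2:+C, 3:-B, 4:-C, 5:+C, 6:+B, 7:-C, 8:+*, 9:+C, 10:+C, 11:+C, 12:-C, 13:-B
Rule 1 (one point beyond the 3σ limits) is satisfied at point 8.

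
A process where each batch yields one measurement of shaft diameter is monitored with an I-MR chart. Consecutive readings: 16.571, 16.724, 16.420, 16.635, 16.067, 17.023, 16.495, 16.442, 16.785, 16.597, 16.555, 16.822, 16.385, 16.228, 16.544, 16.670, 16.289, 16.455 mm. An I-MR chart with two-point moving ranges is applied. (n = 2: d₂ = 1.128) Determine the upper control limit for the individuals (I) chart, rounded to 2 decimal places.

17.35

X̄ = (16.571 + 16.724 + 16.420 + 16.635 + 16.067 + 17.023 + 16.495 + 16.442 + 16.785 + 16.597 + 16.555 + 16.822 + 16.385 + 16.228 + 16.544 + 16.670 + 16.289 + 16.455) / 18 = 16.5393
Moving ranges: 0.153, 0.304, 0.215, 0.568, 0.956, 0.528, 0.053, 0.343, 0.188, 0.042, 0.267, 0.437, 0.157, 0.316, 0.126, 0.381, 0.166; M̄R̄ = 5.2000 / 17 = 0.3059
UCL = X̄ + 3·M̄R̄/d₂ = 16.5393 + 3 × 0.3059 / 1.128 = 17.3528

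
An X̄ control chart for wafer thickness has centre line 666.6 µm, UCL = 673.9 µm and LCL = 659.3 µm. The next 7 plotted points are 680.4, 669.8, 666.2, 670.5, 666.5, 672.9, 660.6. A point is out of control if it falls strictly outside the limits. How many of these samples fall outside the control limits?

1

Compare each point to [659.3, 673.9]: sample 1 = 680.4 > UCL.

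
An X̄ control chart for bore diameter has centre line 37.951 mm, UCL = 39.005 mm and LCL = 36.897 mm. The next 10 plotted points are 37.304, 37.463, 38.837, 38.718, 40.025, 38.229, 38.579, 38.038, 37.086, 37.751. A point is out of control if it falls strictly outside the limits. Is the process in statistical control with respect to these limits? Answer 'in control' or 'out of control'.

out of control

Compare each point to [36.897, 39.005]: sample 5 = 40.025 > UCL.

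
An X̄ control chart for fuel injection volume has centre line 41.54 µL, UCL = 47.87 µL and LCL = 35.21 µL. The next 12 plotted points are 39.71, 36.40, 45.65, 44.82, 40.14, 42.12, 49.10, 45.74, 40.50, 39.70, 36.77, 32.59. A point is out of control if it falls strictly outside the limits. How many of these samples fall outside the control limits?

2

Compare each point to [35.21, 47.87]: sample 7 = 49.10 > UCL; sample 12 = 32.59 < LCL.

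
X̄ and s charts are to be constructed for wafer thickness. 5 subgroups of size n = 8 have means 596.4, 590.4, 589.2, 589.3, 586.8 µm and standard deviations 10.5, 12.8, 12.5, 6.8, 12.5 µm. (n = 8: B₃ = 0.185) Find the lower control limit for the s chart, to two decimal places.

2.04

s̄ = (10.5 + 12.8 + 12.5 + 6.8 + 12.5) / 5 = 11.0200
LCL_s = B₃·s̄ = 0.185 × 11.0200 = 2.0387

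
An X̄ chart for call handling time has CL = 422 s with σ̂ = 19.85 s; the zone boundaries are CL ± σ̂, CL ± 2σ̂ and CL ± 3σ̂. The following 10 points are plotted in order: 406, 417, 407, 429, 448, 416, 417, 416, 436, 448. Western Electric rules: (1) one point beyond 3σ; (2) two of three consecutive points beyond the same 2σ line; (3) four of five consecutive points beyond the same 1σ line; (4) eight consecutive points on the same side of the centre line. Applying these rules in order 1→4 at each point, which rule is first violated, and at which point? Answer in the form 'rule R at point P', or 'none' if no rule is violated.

none

Zone of each point (C = within 1σ̂, B = 1σ̂–2σ̂, A = 2σ̂–3σ̂, * = beyond 3σ̂; sign = side of CL): 1:-C, 2:-C, 3:-C, 4:+C, 5:+B, 6:-C, 7:-C, 8:-C, 9:+C, 10:+B
No rule fires across all 10 points.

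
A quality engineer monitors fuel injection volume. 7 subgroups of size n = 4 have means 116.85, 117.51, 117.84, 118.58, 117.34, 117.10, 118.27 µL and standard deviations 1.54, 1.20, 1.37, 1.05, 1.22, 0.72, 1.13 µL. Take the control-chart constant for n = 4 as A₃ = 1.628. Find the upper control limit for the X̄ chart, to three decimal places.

119.555

X̄̄ = (116.85 + 117.51 + 117.84 + 118.58 + 117.34 + 117.10 + 118.27) / 7 = 117.6414
s̄ = (1.54 + 1.20 + 1.37 + 1.05 + 1.22 + 0.72 + 1.13) / 7 = 1.1757
UCL = X̄̄ + A₃·s̄ = 117.6414 + 1.628 × 1.1757 = 119.5555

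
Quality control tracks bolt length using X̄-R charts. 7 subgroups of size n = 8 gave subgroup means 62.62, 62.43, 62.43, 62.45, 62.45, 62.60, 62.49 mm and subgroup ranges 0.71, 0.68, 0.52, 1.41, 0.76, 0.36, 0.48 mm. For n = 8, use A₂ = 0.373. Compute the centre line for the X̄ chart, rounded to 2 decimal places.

X̄̄ = (62.62 + 62.43 + 62.43 + 62.45 + 62.45 + 62.60 + 62.49) / 7 = 437.4700 / 7 = 62.4957
CL = X̄̄ = 62.4957

62.50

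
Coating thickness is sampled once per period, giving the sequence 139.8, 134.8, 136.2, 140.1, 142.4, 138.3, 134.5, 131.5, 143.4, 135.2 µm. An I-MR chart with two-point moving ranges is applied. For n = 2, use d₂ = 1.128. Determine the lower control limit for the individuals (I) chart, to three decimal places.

X̄ = (139.8 + 134.8 + 136.2 + 140.1 + 142.4 + 138.3 + 134.5 + 131.5 + 143.4 + 135.2) / 10 = 137.6200
Moving ranges: 5.0, 1.4, 3.9, 2.3, 4.1, 3.8, 3.0, 11.9, 8.2; M̄R̄ = 43.6000 / 9 = 4.8444
LCL = X̄ − 3·M̄R̄/d₂ = 137.6200 − 3 × 4.8444 / 1.128 = 124.7358

124.736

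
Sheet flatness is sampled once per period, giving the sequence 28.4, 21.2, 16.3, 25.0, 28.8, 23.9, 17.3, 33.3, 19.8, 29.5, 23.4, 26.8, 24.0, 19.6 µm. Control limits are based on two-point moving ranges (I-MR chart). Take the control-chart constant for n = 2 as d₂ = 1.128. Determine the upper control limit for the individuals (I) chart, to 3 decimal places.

42.914

X̄ = (28.4 + 21.2 + 16.3 + 25.0 + 28.8 + 23.9 + 17.3 + 33.3 + 19.8 + 29.5 + 23.4 + 26.8 + 24.0 + 19.6) / 14 = 24.0929
Moving ranges: 7.2, 4.9, 8.7, 3.8, 4.9, 6.6, 16.0, 13.5, 9.7, 6.1, 3.4, 2.8, 4.4; M̄R̄ = 92.0000 / 13 = 7.0769
UCL = X̄ + 3·M̄R̄/d₂ = 24.0929 + 3 × 7.0769 / 1.128 = 42.9145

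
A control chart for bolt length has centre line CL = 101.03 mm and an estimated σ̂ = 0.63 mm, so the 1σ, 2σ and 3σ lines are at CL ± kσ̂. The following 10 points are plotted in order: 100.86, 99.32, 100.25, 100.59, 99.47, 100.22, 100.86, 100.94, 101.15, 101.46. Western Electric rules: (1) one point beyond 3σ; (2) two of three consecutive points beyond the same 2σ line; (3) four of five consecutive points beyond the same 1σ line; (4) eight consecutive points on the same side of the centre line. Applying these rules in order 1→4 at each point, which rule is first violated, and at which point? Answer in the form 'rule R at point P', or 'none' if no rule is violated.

Zone of each point (C = within 1σ̂, B = 1σ̂–2σ̂, A = 2σ̂–3σ̂, * = beyond 3σ̂; sign = side of CL): 1:-C, 2:-A, 3:-B, 4:-C, 5:-A, 6:-B, 7:-C, 8:-C, 9:+C, 10:+C
Rule 3 (four of five consecutive points beyond the same 1σ limit) is satisfied at point 6.

rule 3 at point 6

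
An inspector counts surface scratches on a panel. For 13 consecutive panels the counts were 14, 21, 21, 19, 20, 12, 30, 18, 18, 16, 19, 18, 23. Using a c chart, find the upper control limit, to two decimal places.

c̄ = (14 + 21 + 21 + 19 + 20 + 12 + 30 + 18 + 18 + 16 + 19 + 18 + 23) / 13 = 249 / 13 = 19.1538
UCL = c̄ + 3√c̄ = 19.1538 + 3 × √19.1538 = 19.1538 + 3 × 4.3765 = 32.2834

32.28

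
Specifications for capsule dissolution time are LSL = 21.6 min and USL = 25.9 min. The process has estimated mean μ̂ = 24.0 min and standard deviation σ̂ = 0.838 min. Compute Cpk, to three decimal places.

0.756

Cpu = (USL − μ̂) / (3σ̂) = (25.9 − 24.0) / (3 × 0.838) = 0.7558; Cpl = (μ̂ − LSL) / (3σ̂) = (24.0 − 21.6) / (3 × 0.838) = 0.9547; Cpk = min(Cpu, Cpl) = 0.7558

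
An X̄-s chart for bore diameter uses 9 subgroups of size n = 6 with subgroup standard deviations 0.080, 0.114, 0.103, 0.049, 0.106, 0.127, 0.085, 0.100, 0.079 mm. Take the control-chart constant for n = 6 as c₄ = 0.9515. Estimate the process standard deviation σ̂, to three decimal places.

0.098

s̄ = (0.080 + 0.114 + 0.103 + 0.049 + 0.106 + 0.127 + 0.085 + 0.100 + 0.079) / 9 = 0.0937
σ̂ = s̄ / c₄ = 0.0937 / 0.9515 = 0.0984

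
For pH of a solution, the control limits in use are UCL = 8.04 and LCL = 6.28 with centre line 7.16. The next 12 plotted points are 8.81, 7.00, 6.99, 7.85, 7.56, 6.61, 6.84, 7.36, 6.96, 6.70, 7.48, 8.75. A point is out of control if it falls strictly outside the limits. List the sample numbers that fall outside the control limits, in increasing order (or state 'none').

1, 12

Compare each point to [6.28, 8.04]: sample 1 = 8.81 > UCL; sample 12 = 8.75 > UCL.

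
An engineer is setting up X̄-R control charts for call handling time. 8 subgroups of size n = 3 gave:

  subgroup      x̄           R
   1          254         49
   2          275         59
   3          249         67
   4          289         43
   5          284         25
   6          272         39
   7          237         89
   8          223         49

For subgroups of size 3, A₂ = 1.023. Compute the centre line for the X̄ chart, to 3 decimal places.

260.375

X̄̄ = (254 + 275 + 249 + 289 + 284 + 272 + 237 + 223) / 8 = 2083.0000 / 8 = 260.3750
CL = X̄̄ = 260.3750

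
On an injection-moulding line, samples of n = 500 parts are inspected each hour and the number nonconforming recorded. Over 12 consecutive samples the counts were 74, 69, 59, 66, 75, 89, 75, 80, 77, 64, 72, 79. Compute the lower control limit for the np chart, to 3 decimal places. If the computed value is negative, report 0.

49.529

p̄ = Σdᵢ / (k·n) = 879 / (12 × 500) = 0.14650
LCL = np̄ − 3·√(np̄(1−p̄)) = 73.2500 − 3 × 7.9069 = 49.5293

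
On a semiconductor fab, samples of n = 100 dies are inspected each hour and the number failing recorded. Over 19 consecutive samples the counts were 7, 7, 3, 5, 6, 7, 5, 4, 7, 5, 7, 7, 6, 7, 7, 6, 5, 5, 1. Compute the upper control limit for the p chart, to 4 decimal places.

p̄ = Σdᵢ / (k·n) = 107 / (19 × 100) = 0.05632
UCL = p̄ + 3·√(p̄(1−p̄)/n) = 0.05632 + 3 × √(0.05632×0.94368/100) = 0.05632 + 3 × 0.02305 = 0.12547

0.1255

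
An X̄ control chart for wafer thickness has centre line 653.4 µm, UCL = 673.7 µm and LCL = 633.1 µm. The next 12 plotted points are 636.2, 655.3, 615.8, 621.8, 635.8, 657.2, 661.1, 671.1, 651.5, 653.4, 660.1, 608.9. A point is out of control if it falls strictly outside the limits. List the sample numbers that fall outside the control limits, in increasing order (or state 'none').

Compare each point to [633.1, 673.7]: sample 3 = 615.8 < LCL; sample 4 = 621.8 < LCL; sample 12 = 608.9 < LCL.

3, 4, 12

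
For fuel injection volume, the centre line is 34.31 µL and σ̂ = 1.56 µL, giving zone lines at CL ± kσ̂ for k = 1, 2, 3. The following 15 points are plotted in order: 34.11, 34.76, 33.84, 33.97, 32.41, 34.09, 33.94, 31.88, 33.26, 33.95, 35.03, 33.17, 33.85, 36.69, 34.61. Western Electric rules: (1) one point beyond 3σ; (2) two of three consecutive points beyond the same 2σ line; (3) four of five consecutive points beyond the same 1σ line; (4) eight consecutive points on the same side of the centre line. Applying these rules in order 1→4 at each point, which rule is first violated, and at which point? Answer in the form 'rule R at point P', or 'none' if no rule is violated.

Zone of each point (C = within 1σ̂, B = 1σ̂–2σ̂, A = 2σ̂–3σ̂, * = beyond 3σ̂; sign = side of CL): 1:-C, 2:+C, 3:-C, 4:-C, 5:-B, 6:-C, 7:-C, 8:-B, 9:-C, 10:-C, 11:+C, 12:-C, 13:-C, 14:+B, 15:+C
Rule 4 (eight consecutive points on the same side of the centre line) is satisfied at point 10.

rule 4 at point 10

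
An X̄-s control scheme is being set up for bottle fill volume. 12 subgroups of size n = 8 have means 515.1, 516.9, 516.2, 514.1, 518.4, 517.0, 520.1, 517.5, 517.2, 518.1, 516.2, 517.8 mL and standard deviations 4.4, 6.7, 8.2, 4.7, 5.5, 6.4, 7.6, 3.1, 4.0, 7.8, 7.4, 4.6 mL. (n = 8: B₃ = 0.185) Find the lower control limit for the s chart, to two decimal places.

1.09

s̄ = (4.4 + 6.7 + 8.2 + 4.7 + 5.5 + 6.4 + 7.6 + 3.1 + 4.0 + 7.8 + 7.4 + 4.6) / 12 = 5.8667
LCL_s = B₃·s̄ = 0.185 × 5.8667 = 1.0853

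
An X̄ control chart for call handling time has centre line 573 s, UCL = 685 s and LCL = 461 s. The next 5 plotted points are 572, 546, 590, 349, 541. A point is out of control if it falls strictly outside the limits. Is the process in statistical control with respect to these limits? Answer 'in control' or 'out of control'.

out of control

Compare each point to [461, 685]: sample 4 = 349 < LCL.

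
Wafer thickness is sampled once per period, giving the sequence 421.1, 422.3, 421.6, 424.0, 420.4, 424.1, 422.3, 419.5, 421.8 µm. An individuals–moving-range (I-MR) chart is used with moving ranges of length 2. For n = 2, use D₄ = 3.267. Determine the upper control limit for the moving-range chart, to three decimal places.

Moving ranges: 1.2, 0.7, 2.4, 3.6, 3.7, 1.8, 2.8, 2.3; M̄R̄ = 18.5000 / 8 = 2.3125
UCL_MR = D₄·M̄R̄ = 3.267 × 2.3125 = 7.5549

7.555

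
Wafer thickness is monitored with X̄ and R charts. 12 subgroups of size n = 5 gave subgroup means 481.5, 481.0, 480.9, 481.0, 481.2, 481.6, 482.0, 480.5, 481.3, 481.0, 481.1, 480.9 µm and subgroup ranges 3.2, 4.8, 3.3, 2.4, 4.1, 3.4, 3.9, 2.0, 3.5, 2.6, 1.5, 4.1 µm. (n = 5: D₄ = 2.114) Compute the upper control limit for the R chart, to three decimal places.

6.835

R̄ = (3.2 + 4.8 + 3.3 + 2.4 + 4.1 + 3.4 + 3.9 + 2.0 + 3.5 + 2.6 + 1.5 + 4.1) / 12 = 38.8000 / 12 = 3.2333
UCL_R = D₄·R̄ = 2.114 × 3.2333 = 6.8353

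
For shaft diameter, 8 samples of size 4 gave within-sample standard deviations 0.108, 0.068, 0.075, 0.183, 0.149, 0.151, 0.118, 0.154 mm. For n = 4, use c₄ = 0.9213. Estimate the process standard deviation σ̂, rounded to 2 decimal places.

0.14

s̄ = (0.108 + 0.068 + 0.075 + 0.183 + 0.149 + 0.151 + 0.118 + 0.154) / 8 = 0.1258
σ̂ = s̄ / c₄ = 0.1258 / 0.9213 = 0.1365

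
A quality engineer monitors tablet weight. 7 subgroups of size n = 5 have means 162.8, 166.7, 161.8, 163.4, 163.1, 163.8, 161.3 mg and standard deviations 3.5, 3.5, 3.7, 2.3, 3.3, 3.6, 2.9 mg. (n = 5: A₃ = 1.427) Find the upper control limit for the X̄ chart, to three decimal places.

167.919

X̄̄ = (162.8 + 166.7 + 161.8 + 163.4 + 163.1 + 163.8 + 161.3) / 7 = 163.2714
s̄ = (3.5 + 3.5 + 3.7 + 2.3 + 3.3 + 3.6 + 2.9) / 7 = 3.2571
UCL = X̄̄ + A₃·s̄ = 163.2714 + 1.427 × 3.2571 = 167.9194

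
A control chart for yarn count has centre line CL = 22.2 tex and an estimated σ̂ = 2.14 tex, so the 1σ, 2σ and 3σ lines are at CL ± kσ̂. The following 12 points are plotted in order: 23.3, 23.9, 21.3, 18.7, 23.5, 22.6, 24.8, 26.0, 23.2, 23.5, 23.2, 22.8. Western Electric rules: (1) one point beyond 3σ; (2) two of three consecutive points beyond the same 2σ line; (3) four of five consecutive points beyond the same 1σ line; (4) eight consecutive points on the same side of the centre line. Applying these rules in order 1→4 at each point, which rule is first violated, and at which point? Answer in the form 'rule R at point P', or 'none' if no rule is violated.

rule 4 at point 12

Zone of each point (C = within 1σ̂, B = 1σ̂–2σ̂, A = 2σ̂–3σ̂, * = beyond 3σ̂; sign = side of CL): 1:+C, 2:+C, 3:-C, 4:-B, 5:+C, 6:+C, 7:+B, 8:+B, 9:+C, 10:+C, 11:+C, 12:+C
Rule 4 (eight consecutive points on the same side of the centre line) is satisfied at point 12.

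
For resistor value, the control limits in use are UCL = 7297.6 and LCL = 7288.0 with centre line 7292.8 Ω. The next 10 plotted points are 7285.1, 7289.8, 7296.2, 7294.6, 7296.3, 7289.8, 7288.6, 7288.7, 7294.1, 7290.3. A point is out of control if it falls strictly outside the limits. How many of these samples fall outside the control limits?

1

Compare each point to [7288.0, 7297.6]: sample 1 = 7285.1 < LCL.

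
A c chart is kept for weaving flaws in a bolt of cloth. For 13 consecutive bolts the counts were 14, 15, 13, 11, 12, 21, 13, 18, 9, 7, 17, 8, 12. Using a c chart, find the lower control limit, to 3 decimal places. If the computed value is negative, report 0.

2.228

c̄ = (14 + 15 + 13 + 11 + 12 + 21 + 13 + 18 + 9 + 7 + 17 + 8 + 12) / 13 = 170 / 13 = 13.0769
LCL = c̄ − 3√c̄ = 13.0769 − 3 × 3.6162 = 2.2283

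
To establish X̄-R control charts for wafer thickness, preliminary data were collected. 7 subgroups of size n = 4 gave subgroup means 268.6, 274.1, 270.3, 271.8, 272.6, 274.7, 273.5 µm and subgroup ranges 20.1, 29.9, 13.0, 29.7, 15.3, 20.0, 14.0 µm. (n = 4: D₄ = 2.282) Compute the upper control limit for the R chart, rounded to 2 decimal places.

46.29

R̄ = (20.1 + 29.9 + 13.0 + 29.7 + 15.3 + 20.0 + 14.0) / 7 = 142.0000 / 7 = 20.2857
UCL_R = D₄·R̄ = 2.282 × 20.2857 = 46.2920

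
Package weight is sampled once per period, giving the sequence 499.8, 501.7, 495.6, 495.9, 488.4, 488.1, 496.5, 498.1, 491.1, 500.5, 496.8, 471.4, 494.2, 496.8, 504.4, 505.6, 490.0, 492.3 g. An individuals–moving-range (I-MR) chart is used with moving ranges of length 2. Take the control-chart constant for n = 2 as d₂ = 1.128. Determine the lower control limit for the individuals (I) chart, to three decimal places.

475.492

X̄ = (499.8 + 501.7 + 495.6 + 495.9 + 488.4 + 488.1 + 496.5 + 498.1 + 491.1 + 500.5 + 496.8 + 471.4 + 494.2 + 496.8 + 504.4 + 505.6 + 490.0 + 492.3) / 18 = 494.8444
Moving ranges: 1.9, 6.1, 0.3, 7.5, 0.3, 8.4, 1.6, 7.0, 9.4, 3.7, 25.4, 22.8, 2.6, 7.6, 1.2, 15.6, 2.3; M̄R̄ = 123.7000 / 17 = 7.2765
LCL = X̄ − 3·M̄R̄/d₂ = 494.8444 − 3 × 7.2765 / 1.128 = 475.4921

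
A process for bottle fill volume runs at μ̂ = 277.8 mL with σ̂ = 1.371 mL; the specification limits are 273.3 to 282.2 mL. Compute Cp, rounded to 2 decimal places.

1.08

Cp = (USL − LSL) / (6σ̂) = (282.2 − 273.3) / (6 × 1.371) = 8.9000 / 8.2260 = 1.0819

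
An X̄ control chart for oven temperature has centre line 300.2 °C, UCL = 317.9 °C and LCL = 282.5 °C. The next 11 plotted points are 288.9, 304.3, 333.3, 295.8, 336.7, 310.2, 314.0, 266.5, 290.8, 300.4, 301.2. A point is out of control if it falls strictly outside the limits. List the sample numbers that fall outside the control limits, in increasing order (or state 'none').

3, 5, 8

Compare each point to [282.5, 317.9]: sample 3 = 333.3 > UCL; sample 5 = 336.7 > UCL; sample 8 = 266.5 < LCL.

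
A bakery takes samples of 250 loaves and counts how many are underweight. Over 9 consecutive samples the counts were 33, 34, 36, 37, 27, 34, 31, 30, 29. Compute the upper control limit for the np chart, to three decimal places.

48.251

p̄ = Σdᵢ / (k·n) = 291 / (9 × 250) = 0.12933
UCL = np̄ + 3·√(np̄(1−p̄)) = 32.3333 + 3 × √(32.3333×0.87067) = 32.3333 + 3 × 5.3058 = 48.2507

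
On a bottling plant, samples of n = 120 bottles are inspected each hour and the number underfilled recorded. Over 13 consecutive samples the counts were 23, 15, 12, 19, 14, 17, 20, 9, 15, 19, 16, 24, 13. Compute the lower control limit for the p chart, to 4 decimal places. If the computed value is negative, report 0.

0.0439

p̄ = Σdᵢ / (k·n) = 216 / (13 × 120) = 0.13846
LCL = p̄ − 3·√(p̄(1−p̄)/n) = 0.13846 − 3 × 0.03153 = 0.04387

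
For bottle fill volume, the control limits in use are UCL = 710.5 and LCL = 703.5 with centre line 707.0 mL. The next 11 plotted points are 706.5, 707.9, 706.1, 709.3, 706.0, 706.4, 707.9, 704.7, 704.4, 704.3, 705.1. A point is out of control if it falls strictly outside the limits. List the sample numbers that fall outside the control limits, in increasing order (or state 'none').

none

All 11 points lie within [703.5, 710.5].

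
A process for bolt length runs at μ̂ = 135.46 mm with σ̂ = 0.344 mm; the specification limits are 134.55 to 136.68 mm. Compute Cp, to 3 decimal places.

Cp = (USL − LSL) / (6σ̂) = (136.68 − 134.55) / (6 × 0.344) = 2.1300 / 2.0640 = 1.0320

1.032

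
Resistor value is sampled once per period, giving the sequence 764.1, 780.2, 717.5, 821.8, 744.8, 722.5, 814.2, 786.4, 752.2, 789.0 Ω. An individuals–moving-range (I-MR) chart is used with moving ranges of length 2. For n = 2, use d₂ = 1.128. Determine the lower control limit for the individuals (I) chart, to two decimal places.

X̄ = (764.1 + 780.2 + 717.5 + 821.8 + 744.8 + 722.5 + 814.2 + 786.4 + 752.2 + 789.0) / 10 = 769.2700
Moving ranges: 16.1, 62.7, 104.3, 77.0, 22.3, 91.7, 27.8, 34.2, 36.8; M̄R̄ = 472.9000 / 9 = 52.5444
LCL = X̄ − 3·M̄R̄/d₂ = 769.2700 − 3 × 52.5444 / 1.128 = 629.5241

629.52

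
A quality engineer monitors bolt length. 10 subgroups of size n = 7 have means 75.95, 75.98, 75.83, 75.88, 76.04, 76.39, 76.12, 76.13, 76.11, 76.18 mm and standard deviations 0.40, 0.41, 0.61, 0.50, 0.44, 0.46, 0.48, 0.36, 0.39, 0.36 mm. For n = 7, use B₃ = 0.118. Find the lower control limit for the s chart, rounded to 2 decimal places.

s̄ = (0.40 + 0.41 + 0.61 + 0.50 + 0.44 + 0.46 + 0.48 + 0.36 + 0.39 + 0.36) / 10 = 0.4410
LCL_s = B₃·s̄ = 0.118 × 0.4410 = 0.0520

0.05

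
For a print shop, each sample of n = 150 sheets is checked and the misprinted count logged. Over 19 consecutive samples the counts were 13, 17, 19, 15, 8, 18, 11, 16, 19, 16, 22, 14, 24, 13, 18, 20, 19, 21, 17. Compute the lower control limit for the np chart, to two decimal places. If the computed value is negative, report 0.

p̄ = Σdᵢ / (k·n) = 320 / (19 × 150) = 0.11228
LCL = np̄ − 3·√(np̄(1−p̄)) = 16.8421 − 3 × 3.8667 = 5.2421

5.24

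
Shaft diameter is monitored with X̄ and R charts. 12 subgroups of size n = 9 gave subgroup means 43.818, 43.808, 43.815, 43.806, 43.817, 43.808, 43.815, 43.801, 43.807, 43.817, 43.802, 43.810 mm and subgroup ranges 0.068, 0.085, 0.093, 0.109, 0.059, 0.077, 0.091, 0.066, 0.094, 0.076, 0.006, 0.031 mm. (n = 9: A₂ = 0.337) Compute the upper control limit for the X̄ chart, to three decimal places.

43.834

X̄̄ = (43.818 + 43.808 + 43.815 + 43.806 + 43.817 + 43.808 + 43.815 + 43.801 + 43.807 + 43.817 + 43.802 + 43.810) / 12 = 525.7240 / 12 = 43.8103
R̄ = (0.068 + 0.085 + 0.093 + 0.109 + 0.059 + 0.077 + 0.091 + 0.066 + 0.094 + 0.076 + 0.006 + 0.031) / 12 = 0.8550 / 12 = 0.0712
UCL = X̄̄ + A₂·R̄ = 43.8103 + 0.337 × 0.0712 = 43.8343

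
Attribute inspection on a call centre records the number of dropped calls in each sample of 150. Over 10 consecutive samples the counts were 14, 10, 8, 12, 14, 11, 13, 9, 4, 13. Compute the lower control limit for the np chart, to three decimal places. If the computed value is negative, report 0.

1.303

p̄ = Σdᵢ / (k·n) = 108 / (10 × 150) = 0.07200
LCL = np̄ − 3·√(np̄(1−p̄)) = 10.8000 − 3 × 3.1658 = 1.3025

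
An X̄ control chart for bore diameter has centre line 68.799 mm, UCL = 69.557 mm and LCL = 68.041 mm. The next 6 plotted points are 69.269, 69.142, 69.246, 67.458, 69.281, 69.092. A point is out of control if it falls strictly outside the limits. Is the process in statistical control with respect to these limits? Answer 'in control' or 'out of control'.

out of control

Compare each point to [68.041, 69.557]: sample 4 = 67.458 < LCL.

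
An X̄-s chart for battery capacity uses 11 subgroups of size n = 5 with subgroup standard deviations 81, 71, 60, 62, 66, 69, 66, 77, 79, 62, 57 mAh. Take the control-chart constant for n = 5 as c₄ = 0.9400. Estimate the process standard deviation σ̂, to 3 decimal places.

s̄ = (81 + 71 + 60 + 62 + 66 + 69 + 66 + 77 + 79 + 62 + 57) / 11 = 68.1818
σ̂ = s̄ / c₄ = 68.1818 / 0.9400 = 72.5338

72.534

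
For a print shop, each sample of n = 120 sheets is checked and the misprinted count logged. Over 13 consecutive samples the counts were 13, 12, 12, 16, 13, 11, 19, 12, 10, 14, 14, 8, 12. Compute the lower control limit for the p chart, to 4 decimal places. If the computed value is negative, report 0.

0.0220

p̄ = Σdᵢ / (k·n) = 166 / (13 × 120) = 0.10641
LCL = p̄ − 3·√(p̄(1−p̄)/n) = 0.10641 − 3 × 0.02815 = 0.02196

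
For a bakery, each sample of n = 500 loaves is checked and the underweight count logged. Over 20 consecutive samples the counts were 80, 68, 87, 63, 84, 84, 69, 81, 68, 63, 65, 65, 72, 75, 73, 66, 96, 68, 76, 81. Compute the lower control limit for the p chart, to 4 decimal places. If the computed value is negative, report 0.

0.1007

p̄ = Σdᵢ / (k·n) = 1484 / (20 × 500) = 0.14840
LCL = p̄ − 3·√(p̄(1−p̄)/n) = 0.14840 − 3 × 0.01590 = 0.10071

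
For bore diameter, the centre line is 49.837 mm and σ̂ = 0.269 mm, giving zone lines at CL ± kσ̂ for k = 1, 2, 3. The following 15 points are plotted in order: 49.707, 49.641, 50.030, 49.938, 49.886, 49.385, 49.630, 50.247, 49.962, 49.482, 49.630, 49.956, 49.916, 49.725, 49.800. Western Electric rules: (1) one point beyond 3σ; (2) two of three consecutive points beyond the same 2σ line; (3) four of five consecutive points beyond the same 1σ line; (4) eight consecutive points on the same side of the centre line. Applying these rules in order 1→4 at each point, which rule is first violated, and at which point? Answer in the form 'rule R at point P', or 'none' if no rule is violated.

Zone of each point (C = within 1σ̂, B = 1σ̂–2σ̂, A = 2σ̂–3σ̂, * = beyond 3σ̂; sign = side of CL): 1:-C, 2:-C, 3:+C, 4:+C, 5:+C, 6:-B, 7:-C, 8:+B, 9:+C, 10:-B, 11:-C, 12:+C, 13:+C, 14:-C, 15:-C
No rule fires across all 15 points.

none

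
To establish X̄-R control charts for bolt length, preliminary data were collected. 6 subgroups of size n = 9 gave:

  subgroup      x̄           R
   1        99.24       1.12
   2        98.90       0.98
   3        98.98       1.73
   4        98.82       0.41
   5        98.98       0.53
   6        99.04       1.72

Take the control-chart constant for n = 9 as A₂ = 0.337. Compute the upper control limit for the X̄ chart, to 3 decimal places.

99.358

X̄̄ = (99.24 + 98.90 + 98.98 + 98.82 + 98.98 + 99.04) / 6 = 593.9600 / 6 = 98.9933
R̄ = (1.12 + 0.98 + 1.73 + 0.41 + 0.53 + 1.72) / 6 = 6.4900 / 6 = 1.0817
UCL = X̄̄ + A₂·R̄ = 98.9933 + 0.337 × 1.0817 = 99.3579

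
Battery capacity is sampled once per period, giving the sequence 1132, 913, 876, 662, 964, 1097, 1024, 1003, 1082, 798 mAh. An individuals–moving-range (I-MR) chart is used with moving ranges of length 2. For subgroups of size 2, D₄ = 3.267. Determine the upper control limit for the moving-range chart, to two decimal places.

Moving ranges: 219, 37, 214, 302, 133, 73, 21, 79, 284; M̄R̄ = 1362.0000 / 9 = 151.3333
UCL_MR = D₄·M̄R̄ = 3.267 × 151.3333 = 494.4060

494.41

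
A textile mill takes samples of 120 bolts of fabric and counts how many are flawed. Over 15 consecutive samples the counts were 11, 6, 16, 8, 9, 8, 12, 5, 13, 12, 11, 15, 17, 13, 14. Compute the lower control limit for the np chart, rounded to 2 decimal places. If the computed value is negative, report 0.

p̄ = Σdᵢ / (k·n) = 170 / (15 × 120) = 0.09444
LCL = np̄ − 3·√(np̄(1−p̄)) = 11.3333 − 3 × 3.2036 = 1.7226

1.72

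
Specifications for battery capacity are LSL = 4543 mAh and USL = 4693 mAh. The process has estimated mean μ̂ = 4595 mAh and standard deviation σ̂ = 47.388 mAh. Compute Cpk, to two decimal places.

Cpu = (USL − μ̂) / (3σ̂) = (4693 − 4595) / (3 × 47.388) = 0.6893; Cpl = (μ̂ − LSL) / (3σ̂) = (4595 − 4543) / (3 × 47.388) = 0.3658; Cpk = min(Cpu, Cpl) = 0.3658

0.37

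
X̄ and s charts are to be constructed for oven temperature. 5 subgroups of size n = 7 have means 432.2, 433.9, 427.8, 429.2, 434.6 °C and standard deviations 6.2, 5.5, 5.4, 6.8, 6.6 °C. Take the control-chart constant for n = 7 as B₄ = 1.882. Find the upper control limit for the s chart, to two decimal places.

s̄ = (6.2 + 5.5 + 5.4 + 6.8 + 6.6) / 5 = 6.1000
UCL_s = B₄·s̄ = 1.882 × 6.1000 = 11.4802

11.48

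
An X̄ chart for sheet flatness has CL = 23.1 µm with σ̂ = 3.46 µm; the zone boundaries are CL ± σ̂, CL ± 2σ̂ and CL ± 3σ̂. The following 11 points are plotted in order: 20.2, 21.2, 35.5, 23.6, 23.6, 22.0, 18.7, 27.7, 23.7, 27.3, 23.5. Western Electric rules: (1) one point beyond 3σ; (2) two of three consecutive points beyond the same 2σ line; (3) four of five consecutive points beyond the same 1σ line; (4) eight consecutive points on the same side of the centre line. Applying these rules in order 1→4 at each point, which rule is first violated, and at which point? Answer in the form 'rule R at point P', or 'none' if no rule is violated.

Zone of each point (C = within 1σ̂, B = 1σ̂–2σ̂, A = 2σ̂–3σ̂, * = beyond 3σ̂; sign = side of CL): 1:-C, 2:-C, 3:+*, 4:+C, 5:+C, 6:-C, 7:-B, 8:+B, 9:+C, 10:+B, 11:+C
Rule 1 (one point beyond the 3σ limits) is satisfied at point 3.

rule 1 at point 3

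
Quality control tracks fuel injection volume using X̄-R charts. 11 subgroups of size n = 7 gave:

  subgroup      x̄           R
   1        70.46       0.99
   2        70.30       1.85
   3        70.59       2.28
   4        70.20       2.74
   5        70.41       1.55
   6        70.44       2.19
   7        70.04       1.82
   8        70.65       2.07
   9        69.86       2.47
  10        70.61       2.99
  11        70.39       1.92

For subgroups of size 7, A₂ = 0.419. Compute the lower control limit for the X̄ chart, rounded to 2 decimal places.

69.49

X̄̄ = (70.46 + 70.30 + 70.59 + 70.20 + 70.41 + 70.44 + 70.04 + 70.65 + 69.86 + 70.61 + 70.39) / 11 = 773.9500 / 11 = 70.3591
R̄ = (0.99 + 1.85 + 2.28 + 2.74 + 1.55 + 2.19 + 1.82 + 2.07 + 2.47 + 2.99 + 1.92) / 11 = 22.8700 / 11 = 2.0791
LCL = X̄̄ − A₂·R̄ = 70.3591 − 0.419 × 2.0791 = 69.4880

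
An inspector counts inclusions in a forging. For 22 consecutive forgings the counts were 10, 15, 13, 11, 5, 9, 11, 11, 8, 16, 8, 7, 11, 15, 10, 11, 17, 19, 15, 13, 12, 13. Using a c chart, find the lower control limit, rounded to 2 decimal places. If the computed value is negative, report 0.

c̄ = (10 + 15 + 13 + 11 + 5 + 9 + 11 + 11 + 8 + 16 + 8 + 7 + 11 + 15 + 10 + 11 + 17 + 19 + 15 + 13 + 12 + 13) / 22 = 260 / 22 = 11.8182
LCL = c̄ − 3√c̄ = 11.8182 − 3 × 3.4378 = 1.5049

1.50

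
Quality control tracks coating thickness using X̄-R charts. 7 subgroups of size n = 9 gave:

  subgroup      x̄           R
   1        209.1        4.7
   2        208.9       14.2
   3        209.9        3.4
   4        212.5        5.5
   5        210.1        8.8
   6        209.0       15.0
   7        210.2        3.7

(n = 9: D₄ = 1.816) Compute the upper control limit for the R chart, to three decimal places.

14.346

R̄ = (4.7 + 14.2 + 3.4 + 5.5 + 8.8 + 15.0 + 3.7) / 7 = 55.3000 / 7 = 7.9000
UCL_R = D₄·R̄ = 1.816 × 7.9000 = 14.3464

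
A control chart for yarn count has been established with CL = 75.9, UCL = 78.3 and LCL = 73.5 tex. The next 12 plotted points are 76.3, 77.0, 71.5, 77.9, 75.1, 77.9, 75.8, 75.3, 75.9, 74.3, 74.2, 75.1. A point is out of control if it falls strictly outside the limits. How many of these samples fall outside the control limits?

1

Compare each point to [73.5, 78.3]: sample 3 = 71.5 < LCL.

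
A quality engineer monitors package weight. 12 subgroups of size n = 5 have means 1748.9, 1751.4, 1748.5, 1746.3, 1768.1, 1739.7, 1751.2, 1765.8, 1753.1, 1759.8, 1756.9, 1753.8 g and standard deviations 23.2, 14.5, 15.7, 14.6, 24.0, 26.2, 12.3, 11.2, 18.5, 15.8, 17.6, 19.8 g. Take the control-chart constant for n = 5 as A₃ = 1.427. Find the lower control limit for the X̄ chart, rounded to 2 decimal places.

1728.25

X̄̄ = (1748.9 + 1751.4 + 1748.5 + 1746.3 + 1768.1 + 1739.7 + 1751.2 + 1765.8 + 1753.1 + 1759.8 + 1756.9 + 1753.8) / 12 = 1753.6250
s̄ = (23.2 + 14.5 + 15.7 + 14.6 + 24.0 + 26.2 + 12.3 + 11.2 + 18.5 + 15.8 + 17.6 + 19.8) / 12 = 17.7833
LCL = X̄̄ − A₃·s̄ = 1753.6250 − 1.427 × 17.7833 = 1728.2482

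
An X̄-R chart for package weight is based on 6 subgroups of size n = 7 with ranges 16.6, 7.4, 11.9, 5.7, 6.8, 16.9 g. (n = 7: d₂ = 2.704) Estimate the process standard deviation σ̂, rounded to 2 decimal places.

R̄ = (16.6 + 7.4 + 11.9 + 5.7 + 6.8 + 16.9) / 6 = 10.8833
σ̂ = R̄ / d₂ = 10.8833 / 2.704 = 4.0249

4.02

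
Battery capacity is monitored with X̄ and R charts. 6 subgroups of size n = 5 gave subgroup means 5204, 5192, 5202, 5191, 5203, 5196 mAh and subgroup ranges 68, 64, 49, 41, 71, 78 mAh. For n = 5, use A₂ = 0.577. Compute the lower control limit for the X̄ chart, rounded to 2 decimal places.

X̄̄ = (5204 + 5192 + 5202 + 5191 + 5203 + 5196) / 6 = 31188.0000 / 6 = 5198.0000
R̄ = (68 + 64 + 49 + 41 + 71 + 78) / 6 = 371.0000 / 6 = 61.8333
LCL = X̄̄ − A₂·R̄ = 5198.0000 − 0.577 × 61.8333 = 5162.3222

5162.32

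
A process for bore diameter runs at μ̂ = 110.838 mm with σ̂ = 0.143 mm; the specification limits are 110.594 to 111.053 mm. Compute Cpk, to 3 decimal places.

0.501

Cpu = (USL − μ̂) / (3σ̂) = (111.053 − 110.838) / (3 × 0.143) = 0.5012; Cpl = (μ̂ − LSL) / (3σ̂) = (110.838 − 110.594) / (3 × 0.143) = 0.5688; Cpk = min(Cpu, Cpl) = 0.5012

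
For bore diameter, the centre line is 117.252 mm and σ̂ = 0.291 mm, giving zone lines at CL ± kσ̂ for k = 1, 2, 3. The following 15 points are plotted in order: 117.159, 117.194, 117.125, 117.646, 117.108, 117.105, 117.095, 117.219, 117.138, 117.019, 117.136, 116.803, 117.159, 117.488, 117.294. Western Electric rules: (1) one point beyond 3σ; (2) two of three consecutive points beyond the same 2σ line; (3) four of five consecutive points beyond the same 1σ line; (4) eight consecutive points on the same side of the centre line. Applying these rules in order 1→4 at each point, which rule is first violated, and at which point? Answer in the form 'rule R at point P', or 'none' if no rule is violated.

rule 4 at point 12

Zone of each point (C = within 1σ̂, B = 1σ̂–2σ̂, A = 2σ̂–3σ̂, * = beyond 3σ̂; sign = side of CL): 1:-C, 2:-C, 3:-C, 4:+B, 5:-C, 6:-C, 7:-C, 8:-C, 9:-C, 10:-C, 11:-C, 12:-B, 13:-C, 14:+C, 15:+C
Rule 4 (eight consecutive points on the same side of the centre line) is satisfied at point 12.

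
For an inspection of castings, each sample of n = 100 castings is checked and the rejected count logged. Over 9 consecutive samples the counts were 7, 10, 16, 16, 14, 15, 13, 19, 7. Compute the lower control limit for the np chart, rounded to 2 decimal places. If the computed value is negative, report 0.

p̄ = Σdᵢ / (k·n) = 117 / (9 × 100) = 0.13000
LCL = np̄ − 3·√(np̄(1−p̄)) = 13.0000 − 3 × 3.3630 = 2.9109

2.91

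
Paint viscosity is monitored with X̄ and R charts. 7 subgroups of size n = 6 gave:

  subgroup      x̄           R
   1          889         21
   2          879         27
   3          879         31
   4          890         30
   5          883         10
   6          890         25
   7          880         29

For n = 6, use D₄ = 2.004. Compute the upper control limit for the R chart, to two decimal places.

49.53

R̄ = (21 + 27 + 31 + 30 + 10 + 25 + 29) / 7 = 173.0000 / 7 = 24.7143
UCL_R = D₄·R̄ = 2.004 × 24.7143 = 49.5274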